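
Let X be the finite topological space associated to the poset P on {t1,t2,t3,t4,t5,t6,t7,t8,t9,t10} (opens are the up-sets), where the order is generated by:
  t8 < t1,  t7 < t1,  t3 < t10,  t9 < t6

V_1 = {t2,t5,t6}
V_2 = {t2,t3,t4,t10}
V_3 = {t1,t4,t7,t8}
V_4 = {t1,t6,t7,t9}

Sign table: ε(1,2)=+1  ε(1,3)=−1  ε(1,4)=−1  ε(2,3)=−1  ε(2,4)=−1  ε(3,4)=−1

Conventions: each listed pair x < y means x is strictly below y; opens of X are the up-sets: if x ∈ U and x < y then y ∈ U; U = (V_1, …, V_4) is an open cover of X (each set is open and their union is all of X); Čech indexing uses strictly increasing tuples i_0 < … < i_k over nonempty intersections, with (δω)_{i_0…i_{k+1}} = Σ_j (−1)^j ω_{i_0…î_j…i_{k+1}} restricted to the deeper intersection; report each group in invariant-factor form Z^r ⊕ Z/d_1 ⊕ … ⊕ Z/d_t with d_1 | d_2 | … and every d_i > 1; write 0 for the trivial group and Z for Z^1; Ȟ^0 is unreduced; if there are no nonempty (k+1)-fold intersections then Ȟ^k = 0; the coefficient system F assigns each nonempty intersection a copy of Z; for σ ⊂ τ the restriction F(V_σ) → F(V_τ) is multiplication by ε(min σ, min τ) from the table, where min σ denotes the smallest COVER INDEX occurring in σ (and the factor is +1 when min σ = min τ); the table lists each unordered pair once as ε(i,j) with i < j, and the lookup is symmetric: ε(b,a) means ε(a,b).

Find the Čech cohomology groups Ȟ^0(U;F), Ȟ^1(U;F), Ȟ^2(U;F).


Ȟ^0 = 0, Ȟ^1 = Z/2 and Ȟ^2 = 0

cover nerve:
  V12={t2} V14={t6} V23={t4} V34={t1,t7}
C dims 4,4; δ0: rk 4, SNF 1^3·2
Ȟ^0: (4−4)−0=0 ⇒ 0
Ȟ^1: (4−0)−4=0 plus torsion [2] ⇒ Z/2
Ȟ^2: (0−0)−0=0 ⇒ 0


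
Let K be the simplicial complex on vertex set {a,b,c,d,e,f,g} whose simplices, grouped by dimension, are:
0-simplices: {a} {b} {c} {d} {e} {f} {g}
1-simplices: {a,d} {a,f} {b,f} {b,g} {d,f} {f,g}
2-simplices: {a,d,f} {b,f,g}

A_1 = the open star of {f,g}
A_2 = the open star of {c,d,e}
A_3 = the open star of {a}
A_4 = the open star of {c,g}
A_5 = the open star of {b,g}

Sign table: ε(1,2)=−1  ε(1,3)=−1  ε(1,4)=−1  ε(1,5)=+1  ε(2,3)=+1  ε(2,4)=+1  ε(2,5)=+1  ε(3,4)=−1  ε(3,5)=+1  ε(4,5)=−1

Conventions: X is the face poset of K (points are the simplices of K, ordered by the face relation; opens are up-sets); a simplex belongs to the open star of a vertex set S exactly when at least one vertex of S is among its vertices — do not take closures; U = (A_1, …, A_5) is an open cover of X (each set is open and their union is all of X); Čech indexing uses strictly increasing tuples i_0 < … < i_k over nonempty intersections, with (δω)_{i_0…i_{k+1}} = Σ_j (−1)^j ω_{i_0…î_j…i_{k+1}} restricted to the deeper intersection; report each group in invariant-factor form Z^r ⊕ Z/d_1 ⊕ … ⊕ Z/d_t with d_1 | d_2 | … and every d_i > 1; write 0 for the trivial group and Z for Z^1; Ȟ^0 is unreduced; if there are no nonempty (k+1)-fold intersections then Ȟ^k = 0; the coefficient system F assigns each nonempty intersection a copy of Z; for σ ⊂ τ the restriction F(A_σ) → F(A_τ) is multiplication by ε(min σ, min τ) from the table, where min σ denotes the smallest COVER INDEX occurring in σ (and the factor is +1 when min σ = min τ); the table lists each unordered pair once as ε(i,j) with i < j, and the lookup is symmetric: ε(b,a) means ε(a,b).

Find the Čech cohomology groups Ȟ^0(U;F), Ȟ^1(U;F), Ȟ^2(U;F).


intersection data:
  A1={{f},{g},{a,f},{b,f},{b,g},{d,f},{f,g},{a,d,f},{b,f,g}} A2={{c},{d},{e},{a,d},{d,f},{a,d,f}} A3={{a},{a,d},{a,f},{a,d,f}} A4={{c},{g},{b,g},{f,g},{b,f,g}} A5={{b},{g},{b,f},{b,g},{f,g},{b,f,g}}
  A12={{d,f},{a,d,f}} A13={{a,f},{a,d,f}} A14={{g},{b,g},{f,g},{b,f,g}} A15={{g},{b,f},{b,g},{f,g},{b,f,g}} A23={{a,d},{a,d,f}} A24={{c}} A45={{g},{b,g},{f,g},{b,f,g}}
  A123={{a,d,f}} A145={{g},{b,g},{f,g},{b,f,g}}
C dims 5,7,2; δ0: rk 4, SNF 1^4; δ1: rk 2, SNF 1^2
Ȟ^0 = (5 − 4) − 0 = 1, so Ȟ^0 ≅ Z
Ȟ^1 = (7 − 2) − 4 = 1, so Ȟ^1 ≅ Z
Ȟ^2 = (2 − 0) − 2 = 0, so Ȟ^2 ≅ 0

Ȟ^0 = Z, Ȟ^1 = Z and Ȟ^2 = 0


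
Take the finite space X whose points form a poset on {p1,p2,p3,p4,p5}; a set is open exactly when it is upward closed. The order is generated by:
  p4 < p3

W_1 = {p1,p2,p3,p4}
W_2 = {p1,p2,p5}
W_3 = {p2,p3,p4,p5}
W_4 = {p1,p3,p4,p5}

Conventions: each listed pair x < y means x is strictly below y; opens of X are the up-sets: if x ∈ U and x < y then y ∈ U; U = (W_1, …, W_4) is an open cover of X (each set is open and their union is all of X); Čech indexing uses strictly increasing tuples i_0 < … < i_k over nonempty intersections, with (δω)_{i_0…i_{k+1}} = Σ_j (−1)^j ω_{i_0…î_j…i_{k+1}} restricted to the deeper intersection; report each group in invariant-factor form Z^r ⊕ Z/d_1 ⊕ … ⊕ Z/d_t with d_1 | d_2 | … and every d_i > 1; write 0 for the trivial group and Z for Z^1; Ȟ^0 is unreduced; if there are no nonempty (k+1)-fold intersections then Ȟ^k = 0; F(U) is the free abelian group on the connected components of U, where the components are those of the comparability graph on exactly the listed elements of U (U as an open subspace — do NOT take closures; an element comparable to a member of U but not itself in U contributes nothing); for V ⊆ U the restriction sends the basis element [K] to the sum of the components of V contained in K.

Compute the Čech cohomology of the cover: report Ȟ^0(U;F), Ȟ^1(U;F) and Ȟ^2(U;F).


nonempty intersections:
  W12={p1,p2} W13={p2,p3,p4} W14={p1,p3,p4} W23={p2,p5} W24={p1,p5} W34={p3,p4,p5}
  W123={p2} W124={p1} W134={p3,p4} W234={p5}
components per intersection:
  W1: {p1} {p2} {p3,p4}
  W2: {p1} {p2} {p5}
  W3: {p2} {p3,p4} {p5}
  W4: {p1} {p3,p4} {p5}
  W12: {p1} {p2}
  W13: {p2} {p3,p4}
  W14: {p1} {p3,p4}
  W23: {p2} {p5}
  W24: {p1} {p5}
  W34: {p3,p4} {p5}
  W123: {p2}
  W124: {p1}
  W134: {p3,p4}
  W234: {p5}
C dims 12,12,4; δ0: rk 8, SNF 1^8; δ1: rk 4, SNF 1^4
Ȟ^0: (12−8)−0=4 ⇒ Z^4
Ȟ^1: (12−4)−8=0 ⇒ 0
Ȟ^2: (4−0)−4=0 ⇒ 0

Ȟ^0 ≅ Z^4, Ȟ^1 ≅ 0, Ȟ^2 ≅ 0


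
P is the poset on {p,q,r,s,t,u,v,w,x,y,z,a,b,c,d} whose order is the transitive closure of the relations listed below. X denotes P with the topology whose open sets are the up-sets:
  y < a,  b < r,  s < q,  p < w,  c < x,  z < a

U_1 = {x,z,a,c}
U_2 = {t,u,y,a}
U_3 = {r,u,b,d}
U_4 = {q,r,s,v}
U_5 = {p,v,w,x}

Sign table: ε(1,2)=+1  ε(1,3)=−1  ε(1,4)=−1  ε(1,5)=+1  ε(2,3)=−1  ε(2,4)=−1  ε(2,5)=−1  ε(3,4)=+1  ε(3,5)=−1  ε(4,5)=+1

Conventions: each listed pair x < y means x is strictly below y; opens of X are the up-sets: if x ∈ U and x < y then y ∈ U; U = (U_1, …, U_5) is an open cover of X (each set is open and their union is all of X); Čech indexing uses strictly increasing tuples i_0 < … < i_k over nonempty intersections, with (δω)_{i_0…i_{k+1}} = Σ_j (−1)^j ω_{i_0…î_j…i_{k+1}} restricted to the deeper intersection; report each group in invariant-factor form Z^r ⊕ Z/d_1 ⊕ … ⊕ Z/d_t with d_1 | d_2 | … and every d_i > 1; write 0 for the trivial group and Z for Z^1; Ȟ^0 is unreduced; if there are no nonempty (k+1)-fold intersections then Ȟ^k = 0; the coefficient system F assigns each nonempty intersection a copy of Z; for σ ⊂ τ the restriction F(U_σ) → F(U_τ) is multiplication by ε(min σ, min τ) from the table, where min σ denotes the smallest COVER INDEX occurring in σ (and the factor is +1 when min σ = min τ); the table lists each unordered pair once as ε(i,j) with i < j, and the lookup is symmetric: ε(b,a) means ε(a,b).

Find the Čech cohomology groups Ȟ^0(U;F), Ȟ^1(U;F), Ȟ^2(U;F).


Ȟ^0 = 0,  Ȟ^1 = Z/2,  Ȟ^2 = 0

nerve of the cover:
  U12={a} U15={x} U23={u} U34={r} U45={v}
C dims 5,5; δ0: rk 5, SNF 1^4·2
Ȟ^0 = (5 − 5) − 0 = 0, so Ȟ^0 ≅ 0
Ȟ^1 = (5 − 0) − 5 = 0 plus torsion [2], so Ȟ^1 ≅ Z/2
Ȟ^2 = (0 − 0) − 0 = 0, so Ȟ^2 ≅ 0


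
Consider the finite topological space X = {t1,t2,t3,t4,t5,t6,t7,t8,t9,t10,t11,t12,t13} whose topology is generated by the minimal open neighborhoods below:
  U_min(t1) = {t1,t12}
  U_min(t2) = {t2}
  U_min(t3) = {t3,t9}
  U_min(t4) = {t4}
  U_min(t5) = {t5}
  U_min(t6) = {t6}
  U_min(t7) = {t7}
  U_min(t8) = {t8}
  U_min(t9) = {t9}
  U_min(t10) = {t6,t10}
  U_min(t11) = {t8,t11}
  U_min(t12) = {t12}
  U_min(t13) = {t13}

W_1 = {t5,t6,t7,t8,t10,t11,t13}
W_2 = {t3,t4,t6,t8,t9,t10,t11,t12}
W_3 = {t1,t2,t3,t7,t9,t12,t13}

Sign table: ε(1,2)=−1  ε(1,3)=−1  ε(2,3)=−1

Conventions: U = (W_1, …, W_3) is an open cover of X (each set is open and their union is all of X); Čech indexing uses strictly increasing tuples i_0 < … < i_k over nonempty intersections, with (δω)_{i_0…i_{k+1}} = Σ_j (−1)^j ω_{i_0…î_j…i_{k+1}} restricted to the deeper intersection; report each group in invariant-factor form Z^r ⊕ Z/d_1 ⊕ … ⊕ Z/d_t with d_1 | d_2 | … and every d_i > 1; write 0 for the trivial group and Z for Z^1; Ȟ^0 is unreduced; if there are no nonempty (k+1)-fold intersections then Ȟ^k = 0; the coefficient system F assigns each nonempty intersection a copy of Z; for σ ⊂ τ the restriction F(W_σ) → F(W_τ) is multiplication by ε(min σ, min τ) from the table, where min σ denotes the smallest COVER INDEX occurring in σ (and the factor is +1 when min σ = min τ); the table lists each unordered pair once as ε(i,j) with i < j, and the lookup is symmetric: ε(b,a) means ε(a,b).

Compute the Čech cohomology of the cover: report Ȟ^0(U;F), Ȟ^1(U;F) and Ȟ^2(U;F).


nerve of the cover:
  W12={t6,t8,t10,t11} W13={t7,t13} W23={t3,t9,t12}
C dims 3,3; δ0: rk 3, SNF 1^2·2
Ȟ^0 = (3 − 3) − 0 = 0, so Ȟ^0 ≅ 0
Ȟ^1 = (3 − 0) − 3 = 0 plus torsion [2], so Ȟ^1 ≅ Z/2
Ȟ^2 = (0 − 0) − 0 = 0, so Ȟ^2 ≅ 0

Ȟ^0 = 0; Ȟ^1 = Z/2; Ȟ^2 = 0


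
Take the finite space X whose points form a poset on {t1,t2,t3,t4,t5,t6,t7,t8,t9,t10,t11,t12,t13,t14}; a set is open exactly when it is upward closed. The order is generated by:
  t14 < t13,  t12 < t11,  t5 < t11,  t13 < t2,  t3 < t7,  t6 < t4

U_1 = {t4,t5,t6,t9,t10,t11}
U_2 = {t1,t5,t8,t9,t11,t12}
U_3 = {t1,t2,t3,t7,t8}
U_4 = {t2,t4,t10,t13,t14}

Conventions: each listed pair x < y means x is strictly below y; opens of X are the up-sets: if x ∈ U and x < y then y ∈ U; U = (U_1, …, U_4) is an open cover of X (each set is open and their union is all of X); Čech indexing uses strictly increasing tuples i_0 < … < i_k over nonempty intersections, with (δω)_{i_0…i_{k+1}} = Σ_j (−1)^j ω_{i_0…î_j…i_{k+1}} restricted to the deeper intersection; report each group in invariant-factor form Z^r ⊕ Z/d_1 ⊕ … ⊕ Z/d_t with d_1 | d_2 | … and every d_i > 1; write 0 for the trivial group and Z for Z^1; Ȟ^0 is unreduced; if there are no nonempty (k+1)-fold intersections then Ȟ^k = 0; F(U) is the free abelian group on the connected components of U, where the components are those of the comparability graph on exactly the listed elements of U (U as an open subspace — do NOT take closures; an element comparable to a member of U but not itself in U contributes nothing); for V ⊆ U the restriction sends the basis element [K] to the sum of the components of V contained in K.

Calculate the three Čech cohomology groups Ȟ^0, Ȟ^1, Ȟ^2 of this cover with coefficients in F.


Ȟ^0 ≅ Z^8,  Ȟ^1 ≅ 0,  Ȟ^2 ≅ 0

nonempty intersections:
  U12={t5,t9,t11} U14={t4,t10} U23={t1,t8} U34={t2}
components per intersection:
  U1: {t4,t6} {t5,t11} {t9} {t10}
  U2: {t1} {t5,t11,t12} {t8} {t9}
  U3: {t1} {t2} {t3,t7} {t8}
  U4: {t2,t13,t14} {t4} {t10}
  U12: {t5,t11} {t9}
  U14: {t4} {t10}
  U23: {t1} {t8}
  U34: {t2}
C dims 15,7; δ0: rk 7, SNF 1^7
Ȟ^0: (15−7)−0=8 ⇒ Z^8
Ȟ^1: (7−0)−7=0 ⇒ 0
Ȟ^2: (0−0)−0=0 ⇒ 0


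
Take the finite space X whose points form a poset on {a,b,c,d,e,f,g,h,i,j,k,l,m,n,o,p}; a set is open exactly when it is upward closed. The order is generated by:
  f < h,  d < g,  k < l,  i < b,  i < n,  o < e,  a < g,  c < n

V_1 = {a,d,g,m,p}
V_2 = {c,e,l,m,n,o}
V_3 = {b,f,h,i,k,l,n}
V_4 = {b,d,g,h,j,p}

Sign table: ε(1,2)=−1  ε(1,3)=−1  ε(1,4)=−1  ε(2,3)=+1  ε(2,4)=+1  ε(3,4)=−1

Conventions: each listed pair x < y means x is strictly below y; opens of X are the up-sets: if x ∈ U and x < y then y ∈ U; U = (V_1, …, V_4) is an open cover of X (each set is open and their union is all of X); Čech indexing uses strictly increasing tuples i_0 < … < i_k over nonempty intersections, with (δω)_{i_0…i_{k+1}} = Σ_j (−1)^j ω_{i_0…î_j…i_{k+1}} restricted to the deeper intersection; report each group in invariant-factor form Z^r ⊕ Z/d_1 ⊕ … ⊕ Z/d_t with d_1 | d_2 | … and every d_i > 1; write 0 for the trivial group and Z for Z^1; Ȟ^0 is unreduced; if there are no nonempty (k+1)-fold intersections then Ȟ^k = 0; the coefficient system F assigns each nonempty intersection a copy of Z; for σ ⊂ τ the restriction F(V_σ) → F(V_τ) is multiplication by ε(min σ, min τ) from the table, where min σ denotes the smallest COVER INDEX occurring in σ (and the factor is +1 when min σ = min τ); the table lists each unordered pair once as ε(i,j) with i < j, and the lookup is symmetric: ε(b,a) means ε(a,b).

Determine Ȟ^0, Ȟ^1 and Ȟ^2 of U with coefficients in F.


Ȟ^0 ≅ 0,  Ȟ^1 ≅ Z/2,  Ȟ^2 ≅ 0

nonempty intersections:
  V12={m} V14={d,g,p} V23={l,n} V34={b,h}
C dims 4,4; δ0: rk 4, SNF 1^3·2
Ȟ^0: (4−4)−0=0 ⇒ 0
Ȟ^1: (4−0)−4=0 plus torsion [2] ⇒ Z/2
Ȟ^2: (0−0)−0=0 ⇒ 0


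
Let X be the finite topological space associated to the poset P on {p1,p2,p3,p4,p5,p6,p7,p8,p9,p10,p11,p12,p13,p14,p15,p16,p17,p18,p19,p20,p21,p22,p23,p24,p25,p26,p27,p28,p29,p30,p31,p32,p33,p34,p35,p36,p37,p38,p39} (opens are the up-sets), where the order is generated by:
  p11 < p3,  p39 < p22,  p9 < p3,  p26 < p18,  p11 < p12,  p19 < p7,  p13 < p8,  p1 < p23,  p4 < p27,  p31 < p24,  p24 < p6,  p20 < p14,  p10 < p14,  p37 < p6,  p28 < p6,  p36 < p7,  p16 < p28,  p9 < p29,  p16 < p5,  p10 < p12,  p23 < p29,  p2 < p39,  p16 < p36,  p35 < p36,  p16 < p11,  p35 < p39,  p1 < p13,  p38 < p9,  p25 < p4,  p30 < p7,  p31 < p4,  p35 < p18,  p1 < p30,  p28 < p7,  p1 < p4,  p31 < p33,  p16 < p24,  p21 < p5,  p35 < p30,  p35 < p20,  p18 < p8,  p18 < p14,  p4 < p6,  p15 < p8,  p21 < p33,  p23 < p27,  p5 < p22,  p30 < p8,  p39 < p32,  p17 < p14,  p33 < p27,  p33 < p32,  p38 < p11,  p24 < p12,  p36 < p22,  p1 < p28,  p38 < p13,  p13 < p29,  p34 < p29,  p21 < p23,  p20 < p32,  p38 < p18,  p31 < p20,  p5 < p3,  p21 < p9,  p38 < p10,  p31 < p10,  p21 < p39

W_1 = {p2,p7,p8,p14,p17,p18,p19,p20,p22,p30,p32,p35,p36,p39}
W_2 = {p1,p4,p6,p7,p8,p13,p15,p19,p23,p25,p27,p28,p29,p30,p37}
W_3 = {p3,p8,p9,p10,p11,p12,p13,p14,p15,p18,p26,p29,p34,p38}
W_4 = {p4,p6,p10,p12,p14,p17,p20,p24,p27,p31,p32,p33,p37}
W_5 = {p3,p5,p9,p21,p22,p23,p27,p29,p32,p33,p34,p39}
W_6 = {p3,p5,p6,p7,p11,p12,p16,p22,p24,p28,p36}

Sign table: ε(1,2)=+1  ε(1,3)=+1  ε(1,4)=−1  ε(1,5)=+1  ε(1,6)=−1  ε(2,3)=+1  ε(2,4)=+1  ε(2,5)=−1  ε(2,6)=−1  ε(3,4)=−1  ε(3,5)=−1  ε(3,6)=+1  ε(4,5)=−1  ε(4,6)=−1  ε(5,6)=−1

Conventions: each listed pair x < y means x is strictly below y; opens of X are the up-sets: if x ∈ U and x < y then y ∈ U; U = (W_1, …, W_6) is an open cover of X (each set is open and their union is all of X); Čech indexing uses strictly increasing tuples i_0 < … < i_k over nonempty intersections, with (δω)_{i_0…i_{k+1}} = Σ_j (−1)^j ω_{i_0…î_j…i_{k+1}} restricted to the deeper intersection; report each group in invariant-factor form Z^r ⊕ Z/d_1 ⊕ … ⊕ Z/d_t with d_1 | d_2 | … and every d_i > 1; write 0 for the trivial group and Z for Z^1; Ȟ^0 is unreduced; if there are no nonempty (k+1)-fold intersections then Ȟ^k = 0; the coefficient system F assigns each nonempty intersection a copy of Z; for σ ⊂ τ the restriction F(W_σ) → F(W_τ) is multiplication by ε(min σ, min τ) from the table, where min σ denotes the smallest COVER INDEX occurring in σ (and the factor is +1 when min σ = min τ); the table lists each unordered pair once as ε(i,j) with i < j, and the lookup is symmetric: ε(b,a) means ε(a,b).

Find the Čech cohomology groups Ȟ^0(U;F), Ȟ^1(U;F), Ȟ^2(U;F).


Ȟ^0(U;F) ≅ 0; Ȟ^1(U;F) ≅ Z/2; Ȟ^2(U;F) ≅ Z

cover nerve:
  W12={p7,p8,p19,p30} W13={p8,p14,p18} W14={p14,p17,p20,p32} W15={p22,p32,p39} W16={p7,p22,p36} W23={p8,p13,p15,p29} W24={p4,p6,p27,p37} W25={p23,p27,p29} W26={p6,p7,p28} W34={p10,p12,p14} W35={p3,p9,p29,p34} W36={p3,p11,p12} W45={p27,p32,p33} W46={p6,p12,p24} W56={p3,p5,p22}
  W123={p8} W126={p7} W134={p14} W145={p32} W156={p22} W235={p29} W245={p27} W246={p6} W346={p12} W356={p3}
C dims 6,15,10; δ0: rk 6, SNF 1^5·2; δ1: rk 9, SNF 1^9
Ȟ^0: (6−6)−0=0 ⇒ 0
Ȟ^1: (15−9)−6=0 plus torsion [2] ⇒ Z/2
Ȟ^2: (10−0)−9=1 ⇒ Z


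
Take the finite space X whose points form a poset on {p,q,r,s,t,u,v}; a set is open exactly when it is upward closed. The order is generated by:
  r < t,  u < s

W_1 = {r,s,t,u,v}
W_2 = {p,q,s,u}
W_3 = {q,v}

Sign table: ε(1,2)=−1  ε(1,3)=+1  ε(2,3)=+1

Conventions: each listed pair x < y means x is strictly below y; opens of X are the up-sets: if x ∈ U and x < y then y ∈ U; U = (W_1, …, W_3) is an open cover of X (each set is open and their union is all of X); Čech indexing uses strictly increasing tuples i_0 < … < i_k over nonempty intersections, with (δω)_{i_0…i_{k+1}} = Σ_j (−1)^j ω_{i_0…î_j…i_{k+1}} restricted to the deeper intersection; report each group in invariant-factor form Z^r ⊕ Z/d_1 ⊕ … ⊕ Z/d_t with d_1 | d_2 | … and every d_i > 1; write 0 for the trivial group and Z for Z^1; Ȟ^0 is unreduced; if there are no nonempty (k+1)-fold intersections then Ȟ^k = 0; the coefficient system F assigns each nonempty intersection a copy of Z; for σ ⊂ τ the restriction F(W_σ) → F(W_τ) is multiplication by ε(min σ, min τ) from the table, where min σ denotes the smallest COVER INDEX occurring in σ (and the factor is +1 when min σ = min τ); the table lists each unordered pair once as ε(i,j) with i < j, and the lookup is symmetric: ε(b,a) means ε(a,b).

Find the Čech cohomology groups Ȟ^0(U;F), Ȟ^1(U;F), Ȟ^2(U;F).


Ȟ^0 = 0,  Ȟ^1 = Z/2,  Ȟ^2 = 0

nerve simplices:
  W12={s,u} W13={v} W23={q}
C dims 3,3; δ0: rk 3, SNF 1^2·2
degree 0: 3−3−0 = 0 → Ȟ^0 ≅ 0
degree 1: 3−0−3 = 0 plus torsion [2] → Ȟ^1 ≅ Z/2
degree 2: 0−0−0 = 0 → Ȟ^2 ≅ 0


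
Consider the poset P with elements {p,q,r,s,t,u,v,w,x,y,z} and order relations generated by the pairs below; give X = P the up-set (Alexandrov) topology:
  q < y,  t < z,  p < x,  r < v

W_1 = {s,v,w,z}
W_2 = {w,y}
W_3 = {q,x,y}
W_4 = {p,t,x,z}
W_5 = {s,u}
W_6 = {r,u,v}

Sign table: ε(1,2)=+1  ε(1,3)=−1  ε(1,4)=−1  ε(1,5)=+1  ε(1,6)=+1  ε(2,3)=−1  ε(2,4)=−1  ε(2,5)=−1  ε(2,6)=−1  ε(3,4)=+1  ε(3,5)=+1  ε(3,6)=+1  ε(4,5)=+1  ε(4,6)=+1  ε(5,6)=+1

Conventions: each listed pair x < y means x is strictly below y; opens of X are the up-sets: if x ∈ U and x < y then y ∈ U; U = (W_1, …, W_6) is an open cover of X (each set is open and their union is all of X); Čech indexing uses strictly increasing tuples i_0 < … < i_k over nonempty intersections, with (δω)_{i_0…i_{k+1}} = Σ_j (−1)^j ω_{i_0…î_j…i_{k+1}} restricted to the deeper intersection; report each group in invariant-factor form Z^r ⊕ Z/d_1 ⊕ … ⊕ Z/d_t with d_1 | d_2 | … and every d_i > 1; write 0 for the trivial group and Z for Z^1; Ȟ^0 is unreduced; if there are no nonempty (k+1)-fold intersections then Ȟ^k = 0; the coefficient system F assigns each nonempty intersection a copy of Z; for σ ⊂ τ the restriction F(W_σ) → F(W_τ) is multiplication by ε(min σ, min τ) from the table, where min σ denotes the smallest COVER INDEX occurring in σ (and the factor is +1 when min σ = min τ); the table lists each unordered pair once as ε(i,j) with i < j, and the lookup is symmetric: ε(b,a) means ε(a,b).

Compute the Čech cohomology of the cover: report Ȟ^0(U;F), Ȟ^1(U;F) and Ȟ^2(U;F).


intersection data:
  W12={w} W14={z} W15={s} W16={v} W23={y} W34={x} W56={u}
C dims 6,7; δ0: rk 5, SNF 1^5
Ȟ^0 = (6 − 5) − 0 = 1, so Ȟ^0 ≅ Z
Ȟ^1 = (7 − 0) − 5 = 2, so Ȟ^1 ≅ Z^2
Ȟ^2 = (0 − 0) − 0 = 0, so Ȟ^2 ≅ 0

Ȟ^0 = Z; Ȟ^1 = Z^2; Ȟ^2 = 0


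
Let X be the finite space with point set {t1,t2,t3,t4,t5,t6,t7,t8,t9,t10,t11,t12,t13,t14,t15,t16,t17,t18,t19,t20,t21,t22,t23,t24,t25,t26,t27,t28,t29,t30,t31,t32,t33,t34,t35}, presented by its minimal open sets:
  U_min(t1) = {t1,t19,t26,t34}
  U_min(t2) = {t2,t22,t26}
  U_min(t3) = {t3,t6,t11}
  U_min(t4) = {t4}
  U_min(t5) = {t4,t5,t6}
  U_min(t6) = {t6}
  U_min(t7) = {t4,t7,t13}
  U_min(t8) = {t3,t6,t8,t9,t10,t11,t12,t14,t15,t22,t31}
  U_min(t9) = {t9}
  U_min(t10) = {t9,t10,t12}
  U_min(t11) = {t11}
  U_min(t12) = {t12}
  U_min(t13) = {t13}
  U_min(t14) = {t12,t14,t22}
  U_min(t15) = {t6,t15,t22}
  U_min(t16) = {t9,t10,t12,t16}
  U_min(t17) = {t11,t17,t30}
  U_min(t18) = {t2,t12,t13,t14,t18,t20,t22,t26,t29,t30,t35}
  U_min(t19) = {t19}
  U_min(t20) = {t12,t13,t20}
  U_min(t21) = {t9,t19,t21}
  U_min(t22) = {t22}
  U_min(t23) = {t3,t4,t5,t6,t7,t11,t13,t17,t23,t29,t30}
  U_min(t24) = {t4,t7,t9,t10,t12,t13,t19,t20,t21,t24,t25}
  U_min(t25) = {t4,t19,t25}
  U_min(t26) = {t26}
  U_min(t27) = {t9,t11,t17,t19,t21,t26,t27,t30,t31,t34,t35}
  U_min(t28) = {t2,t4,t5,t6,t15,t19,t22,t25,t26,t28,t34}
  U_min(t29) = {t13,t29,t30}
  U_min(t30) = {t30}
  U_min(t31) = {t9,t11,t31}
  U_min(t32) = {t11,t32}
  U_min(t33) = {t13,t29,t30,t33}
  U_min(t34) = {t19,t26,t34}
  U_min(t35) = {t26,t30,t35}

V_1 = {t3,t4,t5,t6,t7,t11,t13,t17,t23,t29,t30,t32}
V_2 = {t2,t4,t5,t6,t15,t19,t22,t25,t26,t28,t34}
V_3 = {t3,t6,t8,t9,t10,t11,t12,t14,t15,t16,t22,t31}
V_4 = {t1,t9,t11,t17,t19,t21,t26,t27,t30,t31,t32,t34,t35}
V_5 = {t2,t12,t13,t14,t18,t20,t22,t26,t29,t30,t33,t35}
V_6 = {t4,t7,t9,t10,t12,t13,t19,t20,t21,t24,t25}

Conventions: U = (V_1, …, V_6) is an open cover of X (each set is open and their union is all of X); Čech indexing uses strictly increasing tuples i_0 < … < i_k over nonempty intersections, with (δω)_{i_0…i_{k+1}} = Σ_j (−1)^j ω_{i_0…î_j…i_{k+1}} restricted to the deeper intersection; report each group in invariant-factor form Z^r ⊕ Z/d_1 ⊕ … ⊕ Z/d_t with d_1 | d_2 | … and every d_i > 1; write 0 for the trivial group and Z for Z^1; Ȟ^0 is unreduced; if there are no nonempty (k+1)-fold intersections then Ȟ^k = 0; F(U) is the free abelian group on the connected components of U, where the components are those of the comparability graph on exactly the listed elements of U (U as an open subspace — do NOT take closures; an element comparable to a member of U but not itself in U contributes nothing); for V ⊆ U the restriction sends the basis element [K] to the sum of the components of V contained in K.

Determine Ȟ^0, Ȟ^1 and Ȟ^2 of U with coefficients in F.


nonempty overlaps:
  V12={t4,t5,t6} V13={t3,t6,t11} V14={t11,t17,t30,t32} V15={t13,t29,t30} V16={t4,t7,t13} V23={t6,t15,t22} V24={t19,t26,t34} V25={t2,t22,t26} V26={t4,t19,t25} V34={t9,t11,t31} V35={t12,t14,t22} V36={t9,t10,t12} V45={t26,t30,t35} V46={t9,t19,t21} V56={t12,t13,t20}
  V123={t6} V126={t4} V134={t11} V145={t30} V156={t13} V235={t22} V245={t26} V246={t19} V346={t9} V356={t12}
components per intersection:
  V1: {t3,t4,t5,t6,t7,t11,t13,t17,t23,t29,t30,t32}
  V2: {t2,t4,t5,t6,t15,t19,t22,t25,t26,t28,t34}
  V3: {t3,t6,t8,t9,t10,t11,t12,t14,t15,t16,t22,t31}
  V4: {t1,t9,t11,t17,t19,t21,t26,t27,t30,t31,t32,t34,t35}
  V5: {t2,t12,t13,t14,t18,t20,t22,t26,t29,t30,t33,t35}
  V6: {t4,t7,t9,t10,t12,t13,t19,t20,t21,t24,t25}
  V12: {t4,t5,t6}
  V13: {t3,t6,t11}
  V14: {t11,t17,t30,t32}
  V15: {t13,t29,t30}
  V16: {t4,t7,t13}
  V23: {t6,t15,t22}
  V24: {t19,t26,t34}
  V25: {t2,t22,t26}
  V26: {t4,t19,t25}
  V34: {t9,t11,t31}
  V35: {t12,t14,t22}
  V36: {t9,t10,t12}
  V45: {t26,t30,t35}
  V46: {t9,t19,t21}
  V56: {t12,t13,t20}
  V123: {t6}
  V126: {t4}
  V134: {t11}
  V145: {t30}
  V156: {t13}
  V235: {t22}
  V245: {t26}
  V246: {t19}
  V346: {t9}
  V356: {t12}
C dims 6,15,10; δ0: rk 5, SNF 1^5; δ1: rk 10, SNF 1^9·2
degree 0: 6−5−0 = 1 → Ȟ^0 ≅ Z
degree 1: 15−10−5 = 0 → Ȟ^1 ≅ 0
degree 2: 10−0−10 = 0 plus torsion [2] → Ȟ^2 ≅ Z/2

Ȟ^0(U;F) ≅ Z,  Ȟ^1(U;F) ≅ 0,  Ȟ^2(U;F) ≅ Z/2


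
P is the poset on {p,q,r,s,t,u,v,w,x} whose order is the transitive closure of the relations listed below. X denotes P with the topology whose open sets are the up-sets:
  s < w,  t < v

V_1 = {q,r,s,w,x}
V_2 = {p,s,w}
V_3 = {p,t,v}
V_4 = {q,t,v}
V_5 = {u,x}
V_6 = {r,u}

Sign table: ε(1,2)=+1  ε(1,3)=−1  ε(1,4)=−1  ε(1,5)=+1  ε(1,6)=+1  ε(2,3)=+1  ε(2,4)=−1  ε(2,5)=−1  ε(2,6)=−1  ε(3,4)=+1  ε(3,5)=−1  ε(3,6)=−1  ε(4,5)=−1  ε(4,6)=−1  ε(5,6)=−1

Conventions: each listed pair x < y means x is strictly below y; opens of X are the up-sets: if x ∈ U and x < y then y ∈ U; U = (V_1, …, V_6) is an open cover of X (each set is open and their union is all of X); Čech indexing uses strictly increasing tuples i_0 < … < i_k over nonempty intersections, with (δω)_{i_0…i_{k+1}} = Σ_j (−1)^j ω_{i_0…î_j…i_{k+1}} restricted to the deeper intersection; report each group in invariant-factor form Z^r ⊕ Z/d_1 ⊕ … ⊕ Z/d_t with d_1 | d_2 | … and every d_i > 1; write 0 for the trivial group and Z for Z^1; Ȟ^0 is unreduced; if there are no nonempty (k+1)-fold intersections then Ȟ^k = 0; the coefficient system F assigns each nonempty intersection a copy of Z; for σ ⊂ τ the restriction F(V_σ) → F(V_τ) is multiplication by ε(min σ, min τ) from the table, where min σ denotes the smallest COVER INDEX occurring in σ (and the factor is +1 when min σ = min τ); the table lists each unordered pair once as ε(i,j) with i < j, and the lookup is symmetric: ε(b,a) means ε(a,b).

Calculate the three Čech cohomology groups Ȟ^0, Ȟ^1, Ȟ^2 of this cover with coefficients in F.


Ȟ^0(U;F) ≅ 0; Ȟ^1(U;F) ≅ Z ⊕ Z/2; Ȟ^2(U;F) ≅ 0

nerve simplices:
  V12={s,w} V14={q} V15={x} V16={r} V23={p} V34={t,v} V56={u}
C dims 6,7; δ0: rk 6, SNF 1^5·2
degree 0: 6−6−0 = 0 → Ȟ^0 ≅ 0
degree 1: 7−0−6 = 1 plus torsion [2] → Ȟ^1 ≅ Z ⊕ Z/2
degree 2: 0−0−0 = 0 → Ȟ^2 ≅ 0


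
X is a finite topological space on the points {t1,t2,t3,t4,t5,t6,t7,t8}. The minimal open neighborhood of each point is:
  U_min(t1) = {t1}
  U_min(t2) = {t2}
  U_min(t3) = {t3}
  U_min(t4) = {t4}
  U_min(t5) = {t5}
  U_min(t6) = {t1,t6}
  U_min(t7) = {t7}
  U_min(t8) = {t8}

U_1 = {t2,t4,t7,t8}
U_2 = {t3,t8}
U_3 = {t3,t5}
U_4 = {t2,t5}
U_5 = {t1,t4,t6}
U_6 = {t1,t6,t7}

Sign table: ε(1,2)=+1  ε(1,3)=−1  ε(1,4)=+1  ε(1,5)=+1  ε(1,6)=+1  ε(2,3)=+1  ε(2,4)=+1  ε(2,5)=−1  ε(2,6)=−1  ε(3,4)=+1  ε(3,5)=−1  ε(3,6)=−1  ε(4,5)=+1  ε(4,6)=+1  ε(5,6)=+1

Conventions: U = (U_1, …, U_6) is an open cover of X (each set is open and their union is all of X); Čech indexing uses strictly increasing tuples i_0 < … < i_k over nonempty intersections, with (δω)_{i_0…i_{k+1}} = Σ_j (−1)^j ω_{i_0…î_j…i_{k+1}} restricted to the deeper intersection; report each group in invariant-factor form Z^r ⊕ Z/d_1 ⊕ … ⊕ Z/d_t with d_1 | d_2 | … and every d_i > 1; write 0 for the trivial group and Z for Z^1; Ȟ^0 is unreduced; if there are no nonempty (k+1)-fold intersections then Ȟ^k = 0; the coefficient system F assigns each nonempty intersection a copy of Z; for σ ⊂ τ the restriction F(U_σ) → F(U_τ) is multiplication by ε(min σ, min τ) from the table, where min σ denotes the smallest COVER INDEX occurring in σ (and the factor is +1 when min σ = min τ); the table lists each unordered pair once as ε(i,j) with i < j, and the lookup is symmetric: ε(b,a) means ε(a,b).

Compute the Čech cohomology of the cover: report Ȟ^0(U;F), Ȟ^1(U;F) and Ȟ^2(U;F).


cover nerve:
  U12={t8} U14={t2} U15={t4} U16={t7} U23={t3} U34={t5} U56={t1,t6}
C dims 6,7; δ0: rk 5, SNF 1^5
Ȟ^0: (6−5)−0=1 ⇒ Z
Ȟ^1: (7−0)−5=2 ⇒ Z^2
Ȟ^2: (0−0)−0=0 ⇒ 0

Ȟ^0 ≅ Z,  Ȟ^1 ≅ Z^2,  Ȟ^2 ≅ 0


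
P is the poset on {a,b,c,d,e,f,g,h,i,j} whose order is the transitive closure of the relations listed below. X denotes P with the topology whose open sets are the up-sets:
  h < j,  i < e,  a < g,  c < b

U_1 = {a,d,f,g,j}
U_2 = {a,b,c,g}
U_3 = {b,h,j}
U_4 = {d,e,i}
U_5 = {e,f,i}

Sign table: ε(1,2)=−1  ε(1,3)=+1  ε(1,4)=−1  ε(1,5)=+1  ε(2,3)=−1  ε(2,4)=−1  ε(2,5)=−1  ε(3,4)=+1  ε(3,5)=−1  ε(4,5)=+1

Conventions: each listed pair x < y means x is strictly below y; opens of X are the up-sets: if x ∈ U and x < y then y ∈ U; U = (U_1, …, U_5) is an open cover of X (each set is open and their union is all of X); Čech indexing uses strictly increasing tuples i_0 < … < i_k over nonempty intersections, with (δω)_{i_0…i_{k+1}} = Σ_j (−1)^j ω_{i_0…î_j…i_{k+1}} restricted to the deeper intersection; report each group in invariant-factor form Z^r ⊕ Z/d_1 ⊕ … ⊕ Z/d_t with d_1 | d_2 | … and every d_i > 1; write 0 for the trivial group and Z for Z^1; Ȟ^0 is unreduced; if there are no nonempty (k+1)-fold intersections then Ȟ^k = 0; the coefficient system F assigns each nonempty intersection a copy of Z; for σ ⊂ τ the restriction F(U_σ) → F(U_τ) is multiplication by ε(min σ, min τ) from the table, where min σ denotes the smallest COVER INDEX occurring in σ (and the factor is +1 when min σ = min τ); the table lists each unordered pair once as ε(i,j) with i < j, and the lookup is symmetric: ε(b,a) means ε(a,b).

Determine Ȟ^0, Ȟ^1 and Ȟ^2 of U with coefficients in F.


Ȟ^0 ≅ 0,  Ȟ^1 ≅ Z ⊕ Z/2,  Ȟ^2 ≅ 0

nonempty intersections:
  U12={a,g} U13={j} U14={d} U15={f} U23={b} U45={e,i}
C dims 5,6; δ0: rk 5, SNF 1^4·2
Ȟ^0: (5−5)−0=0 ⇒ 0
Ȟ^1: (6−0)−5=1 plus torsion [2] ⇒ Z ⊕ Z/2
Ȟ^2: (0−0)−0=0 ⇒ 0


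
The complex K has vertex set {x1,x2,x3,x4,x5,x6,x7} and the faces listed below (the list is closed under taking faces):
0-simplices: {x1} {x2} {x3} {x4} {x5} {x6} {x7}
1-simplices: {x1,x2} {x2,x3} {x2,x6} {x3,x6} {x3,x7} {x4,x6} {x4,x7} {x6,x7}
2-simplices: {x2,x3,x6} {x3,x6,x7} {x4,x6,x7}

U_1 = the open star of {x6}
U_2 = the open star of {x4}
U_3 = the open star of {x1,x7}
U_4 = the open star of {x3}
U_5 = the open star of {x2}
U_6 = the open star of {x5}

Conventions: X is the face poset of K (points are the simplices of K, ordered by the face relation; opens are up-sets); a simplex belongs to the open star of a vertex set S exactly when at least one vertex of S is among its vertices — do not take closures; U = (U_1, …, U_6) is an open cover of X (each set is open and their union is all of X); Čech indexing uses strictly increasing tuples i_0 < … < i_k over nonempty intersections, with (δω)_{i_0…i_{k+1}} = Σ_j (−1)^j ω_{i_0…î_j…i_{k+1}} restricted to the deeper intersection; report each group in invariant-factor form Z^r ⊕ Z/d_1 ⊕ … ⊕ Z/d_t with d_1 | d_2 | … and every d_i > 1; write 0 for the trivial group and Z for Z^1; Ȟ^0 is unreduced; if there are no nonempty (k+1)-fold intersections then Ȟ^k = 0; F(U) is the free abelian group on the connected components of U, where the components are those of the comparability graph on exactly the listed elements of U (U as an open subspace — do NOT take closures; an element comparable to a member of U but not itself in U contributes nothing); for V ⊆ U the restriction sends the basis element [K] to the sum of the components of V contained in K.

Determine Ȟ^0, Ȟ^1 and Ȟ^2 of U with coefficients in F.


nerve of the cover:
  U1={{x6},{x2,x6},{x3,x6},{x4,x6},{x6,x7},{x2,x3,x6},{x3,x6,x7},{x4,x6,x7}} U2={{x4},{x4,x6},{x4,x7},{x4,x6,x7}} U3={{x1},{x7},{x1,x2},{x3,x7},{x4,x7},{x6,x7},{x3,x6,x7},{x4,x6,x7}} U4={{x3},{x2,x3},{x3,x6},{x3,x7},{x2,x3,x6},{x3,x6,x7}} U5={{x2},{x1,x2},{x2,x3},{x2,x6},{x2,x3,x6}} U6={{x5}}
  U12={{x4,x6},{x4,x6,x7}} U13={{x6,x7},{x3,x6,x7},{x4,x6,x7}} U14={{x3,x6},{x2,x3,x6},{x3,x6,x7}} U15={{x2,x6},{x2,x3,x6}} U23={{x4,x7},{x4,x6,x7}} U34={{x3,x7},{x3,x6,x7}} U35={{x1,x2}} U45={{x2,x3},{x2,x3,x6}}
  U123={{x4,x6,x7}} U134={{x3,x6,x7}} U145={{x2,x3,x6}}
components per intersection:
  U1: {{x6},{x2,x6},{x3,x6},{x4,x6},{x6,x7},{x2,x3,x6},{x3,x6,x7},{x4,x6,x7}}
  U2: {{x4},{x4,x6},{x4,x7},{x4,x6,x7}}
  U3: {{x1},{x1,x2}} {{x7},{x3,x7},{x4,x7},{x6,x7},{x3,x6,x7},{x4,x6,x7}}
  U4: {{x3},{x2,x3},{x3,x6},{x3,x7},{x2,x3,x6},{x3,x6,x7}}
  U5: {{x2},{x1,x2},{x2,x3},{x2,x6},{x2,x3,x6}}
  U6: {{x5}}
  U12: {{x4,x6},{x4,x6,x7}}
  U13: {{x6,x7},{x3,x6,x7},{x4,x6,x7}}
  U14: {{x3,x6},{x2,x3,x6},{x3,x6,x7}}
  U15: {{x2,x6},{x2,x3,x6}}
  U23: {{x4,x7},{x4,x6,x7}}
  U34: {{x3,x7},{x3,x6,x7}}
  U35: {{x1,x2}}
  U45: {{x2,x3},{x2,x3,x6}}
  U123: {{x4,x6,x7}}
  U134: {{x3,x6,x7}}
  U145: {{x2,x3,x6}}
C dims 7,8,3; δ0: rk 5, SNF 1^5; δ1: rk 3, SNF 1^3
Ȟ^0 = (7 − 5) − 0 = 2, so Ȟ^0 ≅ Z^2
Ȟ^1 = (8 − 3) − 5 = 0, so Ȟ^1 ≅ 0
Ȟ^2 = (3 − 0) − 3 = 0, so Ȟ^2 ≅ 0

Ȟ^0 = Z^2; Ȟ^1 = 0; Ȟ^2 = 0


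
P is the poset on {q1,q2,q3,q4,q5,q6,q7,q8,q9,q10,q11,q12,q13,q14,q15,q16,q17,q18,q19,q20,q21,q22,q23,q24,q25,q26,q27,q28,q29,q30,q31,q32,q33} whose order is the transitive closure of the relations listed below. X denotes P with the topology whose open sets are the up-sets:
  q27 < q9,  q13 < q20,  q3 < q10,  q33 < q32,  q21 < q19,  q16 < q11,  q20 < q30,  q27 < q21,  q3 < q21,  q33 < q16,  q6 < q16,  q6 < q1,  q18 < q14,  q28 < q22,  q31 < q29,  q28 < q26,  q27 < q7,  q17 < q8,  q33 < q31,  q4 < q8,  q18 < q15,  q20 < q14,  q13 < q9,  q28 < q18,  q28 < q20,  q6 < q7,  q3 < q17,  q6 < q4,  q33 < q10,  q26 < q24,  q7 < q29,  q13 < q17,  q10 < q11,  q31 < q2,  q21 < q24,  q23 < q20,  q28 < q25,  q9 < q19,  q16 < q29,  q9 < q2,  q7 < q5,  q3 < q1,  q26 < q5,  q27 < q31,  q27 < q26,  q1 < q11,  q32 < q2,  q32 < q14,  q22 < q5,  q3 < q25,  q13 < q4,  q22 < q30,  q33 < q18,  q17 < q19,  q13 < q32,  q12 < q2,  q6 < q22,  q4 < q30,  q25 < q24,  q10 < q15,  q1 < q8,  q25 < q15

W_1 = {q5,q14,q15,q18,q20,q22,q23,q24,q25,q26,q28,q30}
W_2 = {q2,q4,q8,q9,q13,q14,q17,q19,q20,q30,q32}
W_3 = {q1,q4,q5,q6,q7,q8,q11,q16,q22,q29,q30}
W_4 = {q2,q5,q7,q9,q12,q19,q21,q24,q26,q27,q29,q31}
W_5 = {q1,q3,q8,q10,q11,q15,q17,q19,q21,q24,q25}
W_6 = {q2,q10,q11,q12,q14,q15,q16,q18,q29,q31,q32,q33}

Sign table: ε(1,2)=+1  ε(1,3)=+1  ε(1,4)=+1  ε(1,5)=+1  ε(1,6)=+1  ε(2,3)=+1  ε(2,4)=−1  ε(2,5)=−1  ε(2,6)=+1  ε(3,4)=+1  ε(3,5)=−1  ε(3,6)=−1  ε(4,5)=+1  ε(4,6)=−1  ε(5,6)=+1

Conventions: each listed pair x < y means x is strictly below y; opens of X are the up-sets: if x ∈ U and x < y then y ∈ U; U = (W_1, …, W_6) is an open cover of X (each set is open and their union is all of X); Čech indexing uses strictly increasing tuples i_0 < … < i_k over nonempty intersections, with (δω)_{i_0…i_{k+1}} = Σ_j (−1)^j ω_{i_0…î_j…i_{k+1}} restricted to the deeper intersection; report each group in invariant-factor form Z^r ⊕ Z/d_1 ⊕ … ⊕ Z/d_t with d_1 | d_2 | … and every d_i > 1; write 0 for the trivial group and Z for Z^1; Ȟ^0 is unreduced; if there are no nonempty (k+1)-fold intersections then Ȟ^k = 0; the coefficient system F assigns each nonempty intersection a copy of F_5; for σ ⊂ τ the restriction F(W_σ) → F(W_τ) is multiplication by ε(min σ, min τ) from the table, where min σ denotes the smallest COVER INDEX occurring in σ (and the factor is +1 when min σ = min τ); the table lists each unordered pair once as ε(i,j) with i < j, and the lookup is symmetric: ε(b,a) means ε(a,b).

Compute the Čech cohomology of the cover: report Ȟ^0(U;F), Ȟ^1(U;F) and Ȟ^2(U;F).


nerve simplices:
  W12={q14,q20,q30} W13={q5,q22,q30} W14={q5,q24,q26} W15={q15,q24,q25} W16={q14,q15,q18} W23={q4,q8,q30} W24={q2,q9,q19} W25={q8,q17,q19} W26={q2,q14,q32} W34={q5,q7,q29} W35={q1,q8,q11} W36={q11,q16,q29} W45={q19,q21,q24} W46={q2,q12,q29,q31} W56={q10,q11,q15}
  W123={q30} W126={q14} W134={q5} W145={q24} W156={q15} W235={q8} W245={q19} W246={q2} W346={q29} W356={q11}
C dims 6,15,10; δ0: rk_F5 6; δ1: rk_F5 9
degree 0: 6−6−0 = 0 → Ȟ^0 ≅ 0
degree 1: 15−9−6 = 0 → Ȟ^1 ≅ 0
degree 2: 10−0−9 = 1 → Ȟ^2 ≅ Z/5

Ȟ^0(U;F) ≅ 0, Ȟ^1(U;F) ≅ 0, Ȟ^2(U;F) ≅ Z/5


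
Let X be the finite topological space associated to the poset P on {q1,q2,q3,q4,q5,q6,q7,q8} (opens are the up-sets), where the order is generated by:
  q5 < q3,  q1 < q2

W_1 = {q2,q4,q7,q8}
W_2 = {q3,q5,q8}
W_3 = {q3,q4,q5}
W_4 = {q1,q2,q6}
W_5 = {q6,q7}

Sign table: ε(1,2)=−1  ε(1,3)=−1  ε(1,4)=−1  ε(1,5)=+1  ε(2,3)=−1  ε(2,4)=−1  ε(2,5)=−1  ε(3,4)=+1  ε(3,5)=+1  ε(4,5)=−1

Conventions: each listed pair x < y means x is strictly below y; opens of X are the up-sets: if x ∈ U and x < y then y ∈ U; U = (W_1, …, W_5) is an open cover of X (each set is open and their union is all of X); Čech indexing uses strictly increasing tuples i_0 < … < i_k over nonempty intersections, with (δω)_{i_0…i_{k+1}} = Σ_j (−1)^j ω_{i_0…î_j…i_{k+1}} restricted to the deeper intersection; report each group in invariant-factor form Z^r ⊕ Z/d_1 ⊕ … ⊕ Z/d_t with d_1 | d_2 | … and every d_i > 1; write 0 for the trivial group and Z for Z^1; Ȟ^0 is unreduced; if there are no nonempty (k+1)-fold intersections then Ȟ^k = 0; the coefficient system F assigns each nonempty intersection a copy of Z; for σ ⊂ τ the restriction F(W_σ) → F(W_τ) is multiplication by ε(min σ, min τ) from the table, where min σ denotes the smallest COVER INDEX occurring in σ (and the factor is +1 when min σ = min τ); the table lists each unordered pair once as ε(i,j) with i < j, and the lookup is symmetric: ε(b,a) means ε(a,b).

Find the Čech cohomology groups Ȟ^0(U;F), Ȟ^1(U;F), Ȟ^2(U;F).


Ȟ^0 = 0; Ȟ^1 = Z ⊕ Z/2; Ȟ^2 = 0

nerve of the cover:
  W12={q8} W13={q4} W14={q2} W15={q7} W23={q3,q5} W45={q6}
C dims 5,6; δ0: rk 5, SNF 1^4·2
Ȟ^0 = (5 − 5) − 0 = 0, so Ȟ^0 ≅ 0
Ȟ^1 = (6 − 0) − 5 = 1 plus torsion [2], so Ȟ^1 ≅ Z ⊕ Z/2
Ȟ^2 = (0 − 0) − 0 = 0, so Ȟ^2 ≅ 0


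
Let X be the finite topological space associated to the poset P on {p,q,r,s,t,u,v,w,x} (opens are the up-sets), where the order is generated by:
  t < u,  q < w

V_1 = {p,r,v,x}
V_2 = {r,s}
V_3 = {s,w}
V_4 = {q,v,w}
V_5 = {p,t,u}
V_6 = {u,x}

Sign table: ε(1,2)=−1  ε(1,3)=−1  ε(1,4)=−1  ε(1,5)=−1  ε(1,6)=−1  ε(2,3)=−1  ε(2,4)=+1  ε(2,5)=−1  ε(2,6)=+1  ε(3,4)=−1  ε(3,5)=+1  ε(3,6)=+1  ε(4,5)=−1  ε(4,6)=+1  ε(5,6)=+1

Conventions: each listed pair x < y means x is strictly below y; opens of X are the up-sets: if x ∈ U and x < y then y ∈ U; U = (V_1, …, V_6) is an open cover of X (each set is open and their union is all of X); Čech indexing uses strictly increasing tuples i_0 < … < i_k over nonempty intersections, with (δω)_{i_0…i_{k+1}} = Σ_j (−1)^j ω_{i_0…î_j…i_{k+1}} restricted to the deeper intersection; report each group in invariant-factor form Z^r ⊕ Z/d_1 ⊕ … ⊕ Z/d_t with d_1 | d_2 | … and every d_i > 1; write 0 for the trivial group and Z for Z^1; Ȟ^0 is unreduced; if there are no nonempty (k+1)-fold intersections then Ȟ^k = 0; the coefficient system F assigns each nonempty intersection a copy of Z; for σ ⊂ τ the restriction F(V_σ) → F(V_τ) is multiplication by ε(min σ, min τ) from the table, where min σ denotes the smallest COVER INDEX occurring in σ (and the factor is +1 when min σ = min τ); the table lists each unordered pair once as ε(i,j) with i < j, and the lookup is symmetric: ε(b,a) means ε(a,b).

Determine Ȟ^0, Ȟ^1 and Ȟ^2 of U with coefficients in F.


Ȟ^0 = Z, Ȟ^1 = Z^2, Ȟ^2 = 0

nonempty overlaps:
  V12={r} V14={v} V15={p} V16={x} V23={s} V34={w} V56={u}
C dims 6,7; δ0: rk 5, SNF 1^5
degree 0: 6−5−0 = 1 → Ȟ^0 ≅ Z
degree 1: 7−0−5 = 2 → Ȟ^1 ≅ Z^2
degree 2: 0−0−0 = 0 → Ȟ^2 ≅ 0


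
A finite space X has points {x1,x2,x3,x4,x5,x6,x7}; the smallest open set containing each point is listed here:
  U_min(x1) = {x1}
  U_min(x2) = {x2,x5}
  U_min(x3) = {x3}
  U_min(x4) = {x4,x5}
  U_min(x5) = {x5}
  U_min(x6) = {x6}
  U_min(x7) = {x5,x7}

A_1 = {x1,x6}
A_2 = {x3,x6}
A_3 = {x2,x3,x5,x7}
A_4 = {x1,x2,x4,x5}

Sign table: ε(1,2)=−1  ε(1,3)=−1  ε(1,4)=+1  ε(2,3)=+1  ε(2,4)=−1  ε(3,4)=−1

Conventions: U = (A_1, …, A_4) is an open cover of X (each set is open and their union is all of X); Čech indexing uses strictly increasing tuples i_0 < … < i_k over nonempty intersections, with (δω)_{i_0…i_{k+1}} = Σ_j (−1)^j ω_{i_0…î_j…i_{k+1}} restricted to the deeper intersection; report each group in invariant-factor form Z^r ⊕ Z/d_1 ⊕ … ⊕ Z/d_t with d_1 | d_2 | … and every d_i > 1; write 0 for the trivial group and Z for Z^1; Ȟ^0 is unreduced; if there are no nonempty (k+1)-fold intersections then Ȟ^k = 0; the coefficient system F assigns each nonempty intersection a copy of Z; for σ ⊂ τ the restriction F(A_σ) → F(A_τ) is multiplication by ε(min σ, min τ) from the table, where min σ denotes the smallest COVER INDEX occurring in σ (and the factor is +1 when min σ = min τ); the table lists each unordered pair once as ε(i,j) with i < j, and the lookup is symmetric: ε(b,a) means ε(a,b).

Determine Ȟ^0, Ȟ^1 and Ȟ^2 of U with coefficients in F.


nerve of the cover:
  A12={x6} A14={x1} A23={x3} A34={x2,x5}
C dims 4,4; δ0: rk 3, SNF 1^3
Ȟ^0 = (4 − 3) − 0 = 1, so Ȟ^0 ≅ Z
Ȟ^1 = (4 − 0) − 3 = 1, so Ȟ^1 ≅ Z
Ȟ^2 = (0 − 0) − 0 = 0, so Ȟ^2 ≅ 0

Ȟ^0 ≅ Z,  Ȟ^1 ≅ Z,  Ȟ^2 ≅ 0
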